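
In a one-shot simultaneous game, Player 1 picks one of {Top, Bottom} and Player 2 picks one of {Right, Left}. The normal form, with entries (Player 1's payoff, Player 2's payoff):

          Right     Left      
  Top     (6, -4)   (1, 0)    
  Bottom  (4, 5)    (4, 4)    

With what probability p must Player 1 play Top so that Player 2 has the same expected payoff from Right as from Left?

Player 2's indifference between Right and Left determines Player 1's mixing probability p:
  Player 2's expected payoff from Right: p·(-4) + (1−p)·5 = -9p + 5
  Player 2's expected payoff from Left: p·0 + (1−p)·4 = -4p + 4
  -9p + 5 = -4p + 4  ⇒  -5p = -1  ⇒  p = 1/5.

p = 1/5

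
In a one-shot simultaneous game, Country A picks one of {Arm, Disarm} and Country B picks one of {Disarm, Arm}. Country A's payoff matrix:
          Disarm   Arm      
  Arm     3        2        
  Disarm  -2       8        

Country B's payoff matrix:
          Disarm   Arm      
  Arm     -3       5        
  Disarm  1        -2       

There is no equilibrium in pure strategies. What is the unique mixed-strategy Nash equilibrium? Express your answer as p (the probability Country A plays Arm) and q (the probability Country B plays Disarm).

For Country B to be willing to mix, Country B must be indifferent between Disarm and Arm, which pins down Country A's mix.
  Country B's payoff from Disarm: p·(-3) + (1−p)·1 = -4p + 1
  Country B's payoff from Arm: p·5 + (1−p)·(-2) = 7p - 2
  -4p + 1 = 7p - 2  ⇒  -11p = -3  ⇒  p = 3/11.
For Country A to be willing to mix, Country A must be indifferent between Arm and Disarm, which pins down Country B's mix.
  Country A's expected payoff from Arm: q·3 + (1−q)·2 = q + 2
  Country A's expected payoff from Disarm: q·(-2) + (1−q)·8 = -10q + 8
  q + 2 = -10q + 8  ⇒  11q = 6  ⇒  q = 6/11.

p = 3/11, q = 6/11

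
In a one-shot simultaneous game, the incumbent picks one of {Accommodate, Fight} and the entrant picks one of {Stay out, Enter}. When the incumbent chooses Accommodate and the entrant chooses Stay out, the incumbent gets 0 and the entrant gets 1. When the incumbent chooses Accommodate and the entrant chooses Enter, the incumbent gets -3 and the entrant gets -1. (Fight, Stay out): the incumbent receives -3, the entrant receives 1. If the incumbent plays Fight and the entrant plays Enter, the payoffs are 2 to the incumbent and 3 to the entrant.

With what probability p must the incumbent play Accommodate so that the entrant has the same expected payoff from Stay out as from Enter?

p = 1/2

For the entrant to be willing to mix, the entrant must be indifferent between Stay out and Enter, which pins down the incumbent's mix.
  the entrant's expected payoff from Stay out: p·1 + (1−p)·1 = 1
  the entrant's expected payoff from Enter: p·(-1) + (1−p)·3 = -4p + 3
  1 = -4p + 3  ⇒  4p = 2  ⇒  p = 1/2.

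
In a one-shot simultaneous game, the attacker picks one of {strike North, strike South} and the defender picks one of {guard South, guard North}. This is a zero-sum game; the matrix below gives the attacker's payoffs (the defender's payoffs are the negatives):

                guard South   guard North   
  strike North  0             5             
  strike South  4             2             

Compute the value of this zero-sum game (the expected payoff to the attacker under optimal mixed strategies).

The defender's mix must leave the attacker indifferent between strike North and strike South.
  the attacker's expected payoff from strike North: q·0 + (1−q)·5 = -5q + 5
  the attacker's expected payoff from strike South: q·4 + (1−q)·2 = 2q + 2
  -5q + 5 = 2q + 2  ⇒  -7q = -3  ⇒  q = 3/7.
The value is the attacker's expected payoff against this mix (using strike North): (3/7)·0 + (4/7)·5 = 20/7.

v = 20/7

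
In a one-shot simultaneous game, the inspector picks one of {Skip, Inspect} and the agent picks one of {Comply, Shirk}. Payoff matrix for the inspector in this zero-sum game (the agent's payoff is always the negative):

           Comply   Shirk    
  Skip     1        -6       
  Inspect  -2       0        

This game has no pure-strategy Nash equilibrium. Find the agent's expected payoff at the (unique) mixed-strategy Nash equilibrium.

The agent's indifference between Comply and Shirk determines the inspector's mixing probability p:
  the agent's payoff from Comply: p·(-1) + (1−p)·2 = -3p + 2
  the agent's payoff from Shirk: p·6 + (1−p)·0 = 6p
  -3p + 2 = 6p  ⇒  -9p = -2  ⇒  p = 2/9.
At equilibrium the agent is indifferent across columns, so the agent's payoff equals the payoff from Comply: (2/9)·(-1) + (7/9)·2 = 4/3.

4/3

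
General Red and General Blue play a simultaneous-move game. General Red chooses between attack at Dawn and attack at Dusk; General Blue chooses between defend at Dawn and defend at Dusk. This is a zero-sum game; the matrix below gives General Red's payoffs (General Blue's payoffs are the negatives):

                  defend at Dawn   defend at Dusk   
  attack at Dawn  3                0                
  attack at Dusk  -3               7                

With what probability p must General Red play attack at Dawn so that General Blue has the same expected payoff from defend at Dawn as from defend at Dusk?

In a mixed equilibrium General Blue is indifferent between defend at Dawn and defend at Dusk; this condition fixes p.
  General Blue's payoff from defend at Dawn: p·(-3) + (1−p)·3 = -6p + 3
  General Blue's payoff from defend at Dusk: p·0 + (1−p)·(-7) = 7p - 7
  -6p + 3 = 7p - 7  ⇒  -13p = -10  ⇒  p = 10/13.

p = 10/13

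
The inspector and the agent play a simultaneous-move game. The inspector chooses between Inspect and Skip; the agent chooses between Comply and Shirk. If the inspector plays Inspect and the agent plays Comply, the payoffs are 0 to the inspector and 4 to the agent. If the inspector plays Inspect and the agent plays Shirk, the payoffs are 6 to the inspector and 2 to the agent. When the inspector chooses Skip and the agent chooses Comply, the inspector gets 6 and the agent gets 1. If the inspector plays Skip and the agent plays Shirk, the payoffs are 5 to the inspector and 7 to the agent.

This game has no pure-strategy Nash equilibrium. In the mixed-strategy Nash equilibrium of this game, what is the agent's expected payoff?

13/4

The agent's indifference between Comply and Shirk determines the inspector's mixing probability p:
  the agent's payoff to Comply: p·4 + (1−p)·1 = 3p + 1
  the agent's payoff to Shirk: p·2 + (1−p)·7 = -5p + 7
  3p + 1 = -5p + 7  ⇒  8p = 6  ⇒  p = 3/4.
At equilibrium the agent is indifferent across columns, so the agent's payoff equals the payoff from Comply: (3/4)·4 + (1/4)·1 = 13/4.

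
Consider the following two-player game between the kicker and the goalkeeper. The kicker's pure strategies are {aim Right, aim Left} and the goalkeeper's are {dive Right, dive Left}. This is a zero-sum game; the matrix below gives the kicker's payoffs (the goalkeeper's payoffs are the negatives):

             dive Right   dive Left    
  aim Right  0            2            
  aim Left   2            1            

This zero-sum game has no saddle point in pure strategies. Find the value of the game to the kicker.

v = 4/3

Set the kicker's expected payoff from aim Right equal to that from aim Left:
  the kicker's expected payoff from aim Right: q·0 + (1−q)·2 = -2q + 2
  the kicker's expected payoff from aim Left: q·2 + (1−q)·1 = q + 1
  -2q + 2 = q + 1  ⇒  -3q = -1  ⇒  q = 1/3.
The value is the kicker's expected payoff against this mix (using aim Right): (1/3)·0 + (2/3)·2 = 4/3.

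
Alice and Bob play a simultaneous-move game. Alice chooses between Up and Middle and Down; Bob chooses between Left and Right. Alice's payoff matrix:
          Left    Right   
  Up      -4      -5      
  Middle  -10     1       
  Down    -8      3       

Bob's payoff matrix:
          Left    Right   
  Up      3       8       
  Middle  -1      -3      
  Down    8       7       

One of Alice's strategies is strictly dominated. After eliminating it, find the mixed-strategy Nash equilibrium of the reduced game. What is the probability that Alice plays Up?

Alice's strategy Middle is strictly dominated by Down: -8 > -10 and 3 > 1. Eliminate Middle.
For Bob to be willing to mix, Bob must be indifferent between Left and Right, which pins down Alice's mix.
  Bob's payoff to Left: p·3 + (1−p)·8 = -5p + 8
  Bob's payoff to Right: p·8 + (1−p)·7 = p + 7
  -5p + 8 = p + 7  ⇒  -6p = -1  ⇒  p = 1/6.

p = 1/6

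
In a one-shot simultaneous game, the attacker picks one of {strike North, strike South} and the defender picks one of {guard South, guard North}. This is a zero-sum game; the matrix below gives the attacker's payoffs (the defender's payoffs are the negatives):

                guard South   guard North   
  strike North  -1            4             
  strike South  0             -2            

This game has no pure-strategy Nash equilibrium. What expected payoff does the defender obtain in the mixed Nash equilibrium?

2/7

The attacker's mix must leave the defender indifferent between guard South and guard North.
  the defender's expected payoff from guard South: p·1 + (1−p)·0 = p
  the defender's expected payoff from guard North: p·(-4) + (1−p)·2 = -6p + 2
  p = -6p + 2  ⇒  7p = 2  ⇒  p = 2/7.
At equilibrium the defender is indifferent across columns, so the defender's payoff equals the payoff from guard South: (2/7)·1 + (5/7)·0 = 2/7.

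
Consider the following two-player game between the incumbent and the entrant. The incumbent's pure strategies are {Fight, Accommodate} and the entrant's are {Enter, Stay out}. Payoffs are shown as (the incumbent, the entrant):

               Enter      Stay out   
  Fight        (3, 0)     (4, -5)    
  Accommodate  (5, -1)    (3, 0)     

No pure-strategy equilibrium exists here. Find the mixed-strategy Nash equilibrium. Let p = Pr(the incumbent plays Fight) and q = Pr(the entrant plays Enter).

p = 1/6, q = 1/3

In a mixed equilibrium the entrant is indifferent between Enter and Stay out; this condition fixes p.
  the entrant's payoff to Enter: p·0 + (1−p)·(-1) = p - 1
  the entrant's payoff to Stay out: p·(-5) + (1−p)·0 = -5p
  p - 1 = -5p  ⇒  6p = 1  ⇒  p = 1/6.
The incumbent's indifference between Fight and Accommodate determines the entrant's mixing probability q:
  the incumbent's payoff to Fight: q·3 + (1−q)·4 = -q + 4
  the incumbent's payoff to Accommodate: q·5 + (1−q)·3 = 2q + 3
  -q + 4 = 2q + 3  ⇒  -3q = -1  ⇒  q = 1/3.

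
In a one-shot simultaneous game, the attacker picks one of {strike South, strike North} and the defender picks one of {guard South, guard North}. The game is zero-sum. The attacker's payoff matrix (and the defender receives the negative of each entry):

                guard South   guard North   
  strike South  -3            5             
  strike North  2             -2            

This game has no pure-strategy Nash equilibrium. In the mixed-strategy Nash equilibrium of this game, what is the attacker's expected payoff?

Set the attacker's expected payoff from strike South equal to that from strike North:
  the attacker's payoff to strike South: q·(-3) + (1−q)·5 = -8q + 5
  the attacker's payoff to strike North: q·2 + (1−q)·(-2) = 4q - 2
  -8q + 5 = 4q - 2  ⇒  -12q = -7  ⇒  q = 7/12.
At equilibrium the attacker is indifferent across rows, so the attacker's payoff equals the payoff from strike South: (7/12)·(-3) + (5/12)·5 = 1/3.

1/3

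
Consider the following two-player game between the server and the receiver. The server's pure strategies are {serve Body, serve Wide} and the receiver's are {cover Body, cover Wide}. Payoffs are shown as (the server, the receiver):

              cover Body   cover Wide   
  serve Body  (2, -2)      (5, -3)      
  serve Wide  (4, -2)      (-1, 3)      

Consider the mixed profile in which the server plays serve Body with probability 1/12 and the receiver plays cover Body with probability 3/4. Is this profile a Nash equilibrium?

Given the server's mix p = 1/12, the receiver's payoff from cover Body is -2 but from cover Wide is 5/2. The receiver strictly prefers cover Wide, so the receiver would not mix.
So the proposed profile is not a Nash equilibrium.

No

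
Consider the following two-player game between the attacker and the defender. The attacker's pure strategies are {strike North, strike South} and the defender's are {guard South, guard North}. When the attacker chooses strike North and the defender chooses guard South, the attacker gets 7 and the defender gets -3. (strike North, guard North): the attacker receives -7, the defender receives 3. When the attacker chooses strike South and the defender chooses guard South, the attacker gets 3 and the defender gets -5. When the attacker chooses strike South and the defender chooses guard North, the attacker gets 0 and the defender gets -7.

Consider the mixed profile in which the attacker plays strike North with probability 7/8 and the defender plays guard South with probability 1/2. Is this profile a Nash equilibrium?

No

Given the attacker's mix p = 7/8, the defender's payoff from guard South is -13/4 but from guard North is 7/4. The defender strictly prefers guard North, so the defender would not mix.
So the proposed profile is not a Nash equilibrium.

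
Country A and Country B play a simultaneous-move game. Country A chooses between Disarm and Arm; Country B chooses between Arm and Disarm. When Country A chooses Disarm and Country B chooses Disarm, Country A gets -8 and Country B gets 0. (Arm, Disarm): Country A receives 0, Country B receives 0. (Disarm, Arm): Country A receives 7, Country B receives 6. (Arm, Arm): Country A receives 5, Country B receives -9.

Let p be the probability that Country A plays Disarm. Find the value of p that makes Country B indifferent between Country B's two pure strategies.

Set Country B's expected payoff from Arm equal to that from Disarm:
  Country B's payoff to Arm: p·6 + (1−p)·(-9) = 15p - 9
  Country B's payoff to Disarm: p·0 + (1−p)·0 = 0
  15p - 9 = 0  ⇒  15p = 9  ⇒  p = 3/5.

p = 3/5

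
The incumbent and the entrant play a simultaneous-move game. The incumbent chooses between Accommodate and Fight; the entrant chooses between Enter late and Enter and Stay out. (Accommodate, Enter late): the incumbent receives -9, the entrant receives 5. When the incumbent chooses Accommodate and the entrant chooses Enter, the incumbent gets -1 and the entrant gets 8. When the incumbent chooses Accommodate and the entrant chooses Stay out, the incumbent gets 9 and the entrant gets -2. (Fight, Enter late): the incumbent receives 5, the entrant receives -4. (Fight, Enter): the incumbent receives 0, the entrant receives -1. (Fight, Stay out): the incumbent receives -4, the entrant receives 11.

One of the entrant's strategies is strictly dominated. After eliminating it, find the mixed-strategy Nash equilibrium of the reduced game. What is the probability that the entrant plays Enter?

The entrant's strategy Enter late is strictly dominated by Enter: 8 > 5 and -1 > -4. Eliminate Enter late.
The entrant's mix must leave the incumbent indifferent between Accommodate and Fight.
  the incumbent's payoff from Accommodate: q·(-1) + (1−q)·9 = -10q + 9
  the incumbent's payoff from Fight: q·0 + (1−q)·(-4) = 4q - 4
  -10q + 9 = 4q - 4  ⇒  -14q = -13  ⇒  q = 13/14.

q = 13/14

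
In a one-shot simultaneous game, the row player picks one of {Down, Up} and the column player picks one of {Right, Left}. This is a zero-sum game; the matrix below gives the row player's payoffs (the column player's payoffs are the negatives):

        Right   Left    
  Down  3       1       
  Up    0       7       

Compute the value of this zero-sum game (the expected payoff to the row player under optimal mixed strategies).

The row player's indifference between Down and Up determines the column player's mixing probability q:
  the row player's payoff to Down: q·3 + (1−q)·1 = 2q + 1
  the row player's payoff to Up: q·0 + (1−q)·7 = -7q + 7
  2q + 1 = -7q + 7  ⇒  9q = 6  ⇒  q = 2/3.
The value is the row player's expected payoff against this mix (using Down): (2/3)·3 + (1/3)·1 = 7/3.

v = 7/3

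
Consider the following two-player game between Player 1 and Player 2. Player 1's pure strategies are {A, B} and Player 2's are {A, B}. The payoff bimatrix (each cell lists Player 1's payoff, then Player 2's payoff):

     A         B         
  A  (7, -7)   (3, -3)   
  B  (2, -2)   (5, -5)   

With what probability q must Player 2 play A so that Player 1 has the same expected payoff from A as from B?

q = 2/7

Player 2's mix must leave Player 1 indifferent between A and B.
  Player 1's payoff from A: q·7 + (1−q)·3 = 4q + 3
  Player 1's payoff from B: q·2 + (1−q)·5 = -3q + 5
  4q + 3 = -3q + 5  ⇒  7q = 2  ⇒  q = 2/7.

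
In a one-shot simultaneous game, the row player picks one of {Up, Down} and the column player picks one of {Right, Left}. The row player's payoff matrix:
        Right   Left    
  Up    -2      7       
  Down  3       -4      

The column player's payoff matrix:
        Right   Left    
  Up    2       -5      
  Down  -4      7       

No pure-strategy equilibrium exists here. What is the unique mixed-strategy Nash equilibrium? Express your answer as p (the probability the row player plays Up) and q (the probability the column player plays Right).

p = 11/18, q = 11/16

The row player's mix must leave the column player indifferent between Right and Left.
  the column player's expected payoff from Right: p·2 + (1−p)·(-4) = 6p - 4
  the column player's expected payoff from Left: p·(-5) + (1−p)·7 = -12p + 7
  6p - 4 = -12p + 7  ⇒  18p = 11  ⇒  p = 11/18.
In a mixed equilibrium the row player is indifferent between Up and Down; this condition fixes q.
  the row player's payoff to Up: q·(-2) + (1−q)·7 = -9q + 7
  the row player's payoff to Down: q·3 + (1−q)·(-4) = 7q - 4
  -9q + 7 = 7q - 4  ⇒  -16q = -11  ⇒  q = 11/16.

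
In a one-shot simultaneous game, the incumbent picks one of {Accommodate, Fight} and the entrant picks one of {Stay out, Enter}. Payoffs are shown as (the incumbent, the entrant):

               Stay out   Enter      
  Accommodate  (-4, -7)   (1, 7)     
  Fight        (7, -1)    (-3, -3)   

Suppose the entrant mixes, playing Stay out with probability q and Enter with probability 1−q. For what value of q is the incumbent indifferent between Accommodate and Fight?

q = 4/15

The entrant's mix must leave the incumbent indifferent between Accommodate and Fight.
  the incumbent's payoff to Accommodate: q·(-4) + (1−q)·1 = -5q + 1
  the incumbent's payoff to Fight: q·7 + (1−q)·(-3) = 10q - 3
  -5q + 1 = 10q - 3  ⇒  -15q = -4  ⇒  q = 4/15.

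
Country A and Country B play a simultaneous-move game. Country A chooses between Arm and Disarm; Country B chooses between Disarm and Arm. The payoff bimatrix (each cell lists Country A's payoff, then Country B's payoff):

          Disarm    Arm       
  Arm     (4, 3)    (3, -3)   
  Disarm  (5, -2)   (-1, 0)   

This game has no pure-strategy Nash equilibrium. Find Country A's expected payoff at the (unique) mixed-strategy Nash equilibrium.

19/5

Set Country A's expected payoff from Arm equal to that from Disarm:
  Country A's expected payoff from Arm: q·4 + (1−q)·3 = q + 3
  Country A's expected payoff from Disarm: q·5 + (1−q)·(-1) = 6q - 1
  q + 3 = 6q - 1  ⇒  -5q = -4  ⇒  q = 4/5.
At equilibrium Country A is indifferent across rows, so Country A's payoff equals the payoff from Arm: (4/5)·4 + (1/5)·3 = 19/5.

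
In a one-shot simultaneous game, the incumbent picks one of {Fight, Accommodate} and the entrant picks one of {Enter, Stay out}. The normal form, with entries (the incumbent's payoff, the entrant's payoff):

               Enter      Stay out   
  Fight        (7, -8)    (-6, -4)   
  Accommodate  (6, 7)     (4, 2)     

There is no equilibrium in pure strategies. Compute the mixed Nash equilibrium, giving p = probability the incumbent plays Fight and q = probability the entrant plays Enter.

In a mixed equilibrium the entrant is indifferent between Enter and Stay out; this condition fixes p.
  the entrant's payoff to Enter: p·(-8) + (1−p)·7 = -15p + 7
  the entrant's payoff to Stay out: p·(-4) + (1−p)·2 = -6p + 2
  -15p + 7 = -6p + 2  ⇒  -9p = -5  ⇒  p = 5/9.
The incumbent's indifference between Fight and Accommodate determines the entrant's mixing probability q:
  the incumbent's payoff from Fight: q·7 + (1−q)·(-6) = 13q - 6
  the incumbent's payoff from Accommodate: q·6 + (1−q)·4 = 2q + 4
  13q - 6 = 2q + 4  ⇒  11q = 10  ⇒  q = 10/11.

p = 5/9, q = 10/11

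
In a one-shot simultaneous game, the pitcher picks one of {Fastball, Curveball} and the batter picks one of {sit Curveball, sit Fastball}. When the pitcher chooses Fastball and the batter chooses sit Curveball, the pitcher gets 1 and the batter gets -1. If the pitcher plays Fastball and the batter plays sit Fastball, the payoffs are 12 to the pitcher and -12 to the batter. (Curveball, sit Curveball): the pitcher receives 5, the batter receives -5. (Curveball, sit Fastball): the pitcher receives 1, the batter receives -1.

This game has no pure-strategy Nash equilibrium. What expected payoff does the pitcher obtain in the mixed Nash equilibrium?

59/15

The pitcher's indifference between Fastball and Curveball determines the batter's mixing probability q:
  the pitcher's payoff to Fastball: q·1 + (1−q)·12 = -11q + 12
  the pitcher's payoff to Curveball: q·5 + (1−q)·1 = 4q + 1
  -11q + 12 = 4q + 1  ⇒  -15q = -11  ⇒  q = 11/15.
At equilibrium the pitcher is indifferent across rows, so the pitcher's payoff equals the payoff from Fastball: (11/15)·1 + (4/15)·12 = 59/15.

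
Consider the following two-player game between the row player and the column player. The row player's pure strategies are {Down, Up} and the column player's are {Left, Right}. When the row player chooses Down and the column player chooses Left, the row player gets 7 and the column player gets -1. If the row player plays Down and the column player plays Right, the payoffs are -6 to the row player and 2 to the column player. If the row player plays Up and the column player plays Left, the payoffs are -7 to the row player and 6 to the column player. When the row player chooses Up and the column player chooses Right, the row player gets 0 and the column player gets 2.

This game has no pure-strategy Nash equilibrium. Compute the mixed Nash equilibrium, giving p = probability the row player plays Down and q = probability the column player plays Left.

In a mixed equilibrium the column player is indifferent between Left and Right; this condition fixes p.
  the column player's payoff to Left: p·(-1) + (1−p)·6 = -7p + 6
  the column player's payoff to Right: p·2 + (1−p)·2 = 2
  -7p + 6 = 2  ⇒  -7p = -4  ⇒  p = 4/7.
The row player's indifference between Down and Up determines the column player's mixing probability q:
  the row player's payoff from Down: q·7 + (1−q)·(-6) = 13q - 6
  the row player's payoff from Up: q·(-7) + (1−q)·0 = -7q
  13q - 6 = -7q  ⇒  20q = 6  ⇒  q = 3/10.

p = 4/7, q = 3/10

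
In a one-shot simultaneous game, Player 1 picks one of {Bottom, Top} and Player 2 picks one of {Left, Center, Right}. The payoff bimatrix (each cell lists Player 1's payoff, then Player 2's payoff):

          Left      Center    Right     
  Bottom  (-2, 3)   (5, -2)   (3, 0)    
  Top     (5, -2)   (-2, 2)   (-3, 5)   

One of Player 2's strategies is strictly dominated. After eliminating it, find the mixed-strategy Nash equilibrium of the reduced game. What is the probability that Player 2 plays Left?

Player 2's strategy Center is strictly dominated by Right: 0 > -2 and 5 > 2. Eliminate Center.
Player 1's indifference between Bottom and Top determines Player 2's mixing probability q:
  Player 1's expected payoff from Bottom: q·(-2) + (1−q)·3 = -5q + 3
  Player 1's expected payoff from Top: q·5 + (1−q)·(-3) = 8q - 3
  -5q + 3 = 8q - 3  ⇒  -13q = -6  ⇒  q = 6/13.

q = 6/13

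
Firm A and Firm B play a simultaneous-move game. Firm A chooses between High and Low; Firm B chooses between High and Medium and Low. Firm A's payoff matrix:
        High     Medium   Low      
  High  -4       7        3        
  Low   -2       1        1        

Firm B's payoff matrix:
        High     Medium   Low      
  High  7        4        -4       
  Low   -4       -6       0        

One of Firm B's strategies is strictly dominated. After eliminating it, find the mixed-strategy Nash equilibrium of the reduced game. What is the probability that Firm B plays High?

q = 1/2

Firm B's strategy Medium is strictly dominated by High: 7 > 4 and -4 > -6. Eliminate Medium.
Firm A's indifference between High and Low determines Firm B's mixing probability q:
  Firm A's expected payoff from High: q·(-4) + (1−q)·3 = -7q + 3
  Firm A's expected payoff from Low: q·(-2) + (1−q)·1 = -3q + 1
  -7q + 3 = -3q + 1  ⇒  -4q = -2  ⇒  q = 1/2.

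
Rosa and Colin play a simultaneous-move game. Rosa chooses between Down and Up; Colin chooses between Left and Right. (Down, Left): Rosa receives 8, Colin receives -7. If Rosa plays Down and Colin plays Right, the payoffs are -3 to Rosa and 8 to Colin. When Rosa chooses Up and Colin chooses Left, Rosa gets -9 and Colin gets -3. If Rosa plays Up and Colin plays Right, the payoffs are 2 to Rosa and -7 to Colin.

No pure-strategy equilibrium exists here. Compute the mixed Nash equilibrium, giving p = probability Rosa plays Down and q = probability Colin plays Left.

Rosa's mix must leave Colin indifferent between Left and Right.
  Colin's payoff to Left: p·(-7) + (1−p)·(-3) = -4p - 3
  Colin's payoff to Right: p·8 + (1−p)·(-7) = 15p - 7
  -4p - 3 = 15p - 7  ⇒  -19p = -4  ⇒  p = 4/19.
Set Rosa's expected payoff from Down equal to that from Up:
  Rosa's payoff from Down: q·8 + (1−q)·(-3) = 11q - 3
  Rosa's payoff from Up: q·(-9) + (1−q)·2 = -11q + 2
  11q - 3 = -11q + 2  ⇒  22q = 5  ⇒  q = 5/22.

p = 4/19, q = 5/22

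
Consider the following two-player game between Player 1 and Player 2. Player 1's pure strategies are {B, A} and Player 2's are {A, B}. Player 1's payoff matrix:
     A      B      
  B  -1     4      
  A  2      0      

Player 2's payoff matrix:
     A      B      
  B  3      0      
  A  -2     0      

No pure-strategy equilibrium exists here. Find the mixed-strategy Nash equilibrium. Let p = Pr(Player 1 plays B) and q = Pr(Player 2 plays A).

p = 2/5, q = 4/7

In a mixed equilibrium Player 2 is indifferent between A and B; this condition fixes p.
  Player 2's payoff to A: p·3 + (1−p)·(-2) = 5p - 2
  Player 2's payoff to B: p·0 + (1−p)·0 = 0
  5p - 2 = 0  ⇒  5p = 2  ⇒  p = 2/5.
In a mixed equilibrium Player 1 is indifferent between B and A; this condition fixes q.
  Player 1's expected payoff from B: q·(-1) + (1−q)·4 = -5q + 4
  Player 1's expected payoff from A: q·2 + (1−q)·0 = 2q
  -5q + 4 = 2q  ⇒  -7q = -4  ⇒  q = 4/7.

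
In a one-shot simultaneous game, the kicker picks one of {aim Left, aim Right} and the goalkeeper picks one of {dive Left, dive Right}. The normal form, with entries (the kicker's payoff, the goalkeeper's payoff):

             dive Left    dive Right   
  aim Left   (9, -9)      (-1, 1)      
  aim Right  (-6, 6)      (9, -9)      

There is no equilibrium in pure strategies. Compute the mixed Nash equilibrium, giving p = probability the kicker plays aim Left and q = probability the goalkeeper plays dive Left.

For the goalkeeper to be willing to mix, the goalkeeper must be indifferent between dive Left and dive Right, which pins down the kicker's mix.
  the goalkeeper's payoff to dive Left: p·(-9) + (1−p)·6 = -15p + 6
  the goalkeeper's payoff to dive Right: p·1 + (1−p)·(-9) = 10p - 9
  -15p + 6 = 10p - 9  ⇒  -25p = -15  ⇒  p = 3/5.
In a mixed equilibrium the kicker is indifferent between aim Left and aim Right; this condition fixes q.
  the kicker's expected payoff from aim Left: q·9 + (1−q)·(-1) = 10q - 1
  the kicker's expected payoff from aim Right: q·(-6) + (1−q)·9 = -15q + 9
  10q - 1 = -15q + 9  ⇒  25q = 10  ⇒  q = 2/5.

p = 3/5, q = 2/5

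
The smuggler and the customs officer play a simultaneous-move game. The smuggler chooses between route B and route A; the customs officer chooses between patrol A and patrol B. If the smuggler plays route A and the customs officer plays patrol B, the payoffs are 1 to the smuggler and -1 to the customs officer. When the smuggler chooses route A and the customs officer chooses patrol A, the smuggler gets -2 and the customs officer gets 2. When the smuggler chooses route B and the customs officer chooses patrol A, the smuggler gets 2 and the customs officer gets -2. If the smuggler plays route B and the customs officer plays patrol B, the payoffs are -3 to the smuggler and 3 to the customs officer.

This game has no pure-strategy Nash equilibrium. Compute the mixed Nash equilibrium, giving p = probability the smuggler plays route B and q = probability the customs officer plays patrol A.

p = 3/8, q = 1/2

Set the customs officer's expected payoff from patrol A equal to that from patrol B:
  the customs officer's payoff from patrol A: p·(-2) + (1−p)·2 = -4p + 2
  the customs officer's payoff from patrol B: p·3 + (1−p)·(-1) = 4p - 1
  -4p + 2 = 4p - 1  ⇒  -8p = -3  ⇒  p = 3/8.
The smuggler's indifference between route B and route A determines the customs officer's mixing probability q:
  the smuggler's expected payoff from route B: q·2 + (1−q)·(-3) = 5q - 3
  the smuggler's expected payoff from route A: q·(-2) + (1−q)·1 = -3q + 1
  5q - 3 = -3q + 1  ⇒  8q = 4  ⇒  q = 1/2.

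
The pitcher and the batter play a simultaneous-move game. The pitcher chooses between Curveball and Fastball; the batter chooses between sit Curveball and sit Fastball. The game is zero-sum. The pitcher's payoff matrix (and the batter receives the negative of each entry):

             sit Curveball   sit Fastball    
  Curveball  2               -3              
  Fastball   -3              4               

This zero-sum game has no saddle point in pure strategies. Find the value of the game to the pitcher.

v = -1/12

The batter's mix must leave the pitcher indifferent between Curveball and Fastball.
  the pitcher's payoff to Curveball: q·2 + (1−q)·(-3) = 5q - 3
  the pitcher's payoff to Fastball: q·(-3) + (1−q)·4 = -7q + 4
  5q - 3 = -7q + 4  ⇒  12q = 7  ⇒  q = 7/12.
The value is the pitcher's expected payoff against this mix (using Curveball): (7/12)·2 + (5/12)·(-3) = -1/12.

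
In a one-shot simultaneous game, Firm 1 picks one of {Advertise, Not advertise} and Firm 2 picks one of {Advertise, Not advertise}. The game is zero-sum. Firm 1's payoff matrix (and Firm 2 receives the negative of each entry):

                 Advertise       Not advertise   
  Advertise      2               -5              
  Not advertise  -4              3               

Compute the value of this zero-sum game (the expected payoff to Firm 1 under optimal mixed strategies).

Firm 1's indifference between Advertise and Not advertise determines Firm 2's mixing probability q:
  Firm 1's payoff from Advertise: q·2 + (1−q)·(-5) = 7q - 5
  Firm 1's payoff from Not advertise: q·(-4) + (1−q)·3 = -7q + 3
  7q - 5 = -7q + 3  ⇒  14q = 8  ⇒  q = 4/7.
The value is Firm 1's expected payoff against this mix (using Advertise): (4/7)·2 + (3/7)·(-5) = -1.

v = -1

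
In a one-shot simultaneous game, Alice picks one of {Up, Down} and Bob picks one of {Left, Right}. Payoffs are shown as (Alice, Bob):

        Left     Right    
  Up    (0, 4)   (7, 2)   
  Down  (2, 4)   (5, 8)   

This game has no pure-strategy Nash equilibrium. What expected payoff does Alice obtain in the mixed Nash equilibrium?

Set Alice's expected payoff from Up equal to that from Down:
  Alice's payoff to Up: q·0 + (1−q)·7 = -7q + 7
  Alice's payoff to Down: q·2 + (1−q)·5 = -3q + 5
  -7q + 7 = -3q + 5  ⇒  -4q = -2  ⇒  q = 1/2.
At equilibrium Alice is indifferent across rows, so Alice's payoff equals the payoff from Up: (1/2)·0 + (1/2)·7 = 7/2.

7/2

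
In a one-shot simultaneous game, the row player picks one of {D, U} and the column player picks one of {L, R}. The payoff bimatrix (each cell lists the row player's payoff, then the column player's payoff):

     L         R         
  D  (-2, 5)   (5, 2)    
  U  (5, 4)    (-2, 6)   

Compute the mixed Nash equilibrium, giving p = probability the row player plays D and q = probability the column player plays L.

p = 2/5, q = 1/2

For the column player to be willing to mix, the column player must be indifferent between L and R, which pins down the row player's mix.
  the column player's payoff to L: p·5 + (1−p)·4 = p + 4
  the column player's payoff to R: p·2 + (1−p)·6 = -4p + 6
  p + 4 = -4p + 6  ⇒  5p = 2  ⇒  p = 2/5.
For the row player to be willing to mix, the row player must be indifferent between D and U, which pins down the column player's mix.
  the row player's payoff from D: q·(-2) + (1−q)·5 = -7q + 5
  the row player's payoff from U: q·5 + (1−q)·(-2) = 7q - 2
  -7q + 5 = 7q - 2  ⇒  -14q = -7  ⇒  q = 1/2.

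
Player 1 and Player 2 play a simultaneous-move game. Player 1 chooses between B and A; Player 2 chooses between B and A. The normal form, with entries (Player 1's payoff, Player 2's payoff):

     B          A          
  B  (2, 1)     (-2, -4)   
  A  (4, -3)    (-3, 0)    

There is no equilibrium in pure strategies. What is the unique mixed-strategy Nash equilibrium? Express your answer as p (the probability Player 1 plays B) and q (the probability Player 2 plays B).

p = 3/8, q = 1/3

For Player 2 to be willing to mix, Player 2 must be indifferent between B and A, which pins down Player 1's mix.
  Player 2's expected payoff from B: p·1 + (1−p)·(-3) = 4p - 3
  Player 2's expected payoff from A: p·(-4) + (1−p)·0 = -4p
  4p - 3 = -4p  ⇒  8p = 3  ⇒  p = 3/8.
For Player 1 to be willing to mix, Player 1 must be indifferent between B and A, which pins down Player 2's mix.
  Player 1's payoff to B: q·2 + (1−q)·(-2) = 4q - 2
  Player 1's payoff to A: q·4 + (1−q)·(-3) = 7q - 3
  4q - 2 = 7q - 3  ⇒  -3q = -1  ⇒  q = 1/3.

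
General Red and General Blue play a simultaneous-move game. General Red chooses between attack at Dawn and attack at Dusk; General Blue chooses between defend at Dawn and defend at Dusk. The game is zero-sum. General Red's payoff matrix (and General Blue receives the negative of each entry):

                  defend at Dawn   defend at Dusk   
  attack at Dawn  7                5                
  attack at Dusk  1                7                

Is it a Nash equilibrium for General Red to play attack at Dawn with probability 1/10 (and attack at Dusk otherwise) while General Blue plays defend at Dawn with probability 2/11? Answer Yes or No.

Given General Red's mix p = 1/10, General Blue's payoff from defend at Dawn is -8/5 but from defend at Dusk is -34/5. General Blue strictly prefers defend at Dawn, so General Blue would not mix.
So the proposed profile is not a Nash equilibrium.

No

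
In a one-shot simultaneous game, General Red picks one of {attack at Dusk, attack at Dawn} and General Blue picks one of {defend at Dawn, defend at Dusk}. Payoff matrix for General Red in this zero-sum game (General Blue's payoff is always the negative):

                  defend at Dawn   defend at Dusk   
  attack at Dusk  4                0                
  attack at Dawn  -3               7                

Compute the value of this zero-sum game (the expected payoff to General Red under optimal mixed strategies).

v = 2

Set General Red's expected payoff from attack at Dusk equal to that from attack at Dawn:
  General Red's expected payoff from attack at Dusk: q·4 + (1−q)·0 = 4q
  General Red's expected payoff from attack at Dawn: q·(-3) + (1−q)·7 = -10q + 7
  4q = -10q + 7  ⇒  14q = 7  ⇒  q = 1/2.
The value is General Red's expected payoff against this mix (using attack at Dusk): (1/2)·4 + (1/2)·0 = 2.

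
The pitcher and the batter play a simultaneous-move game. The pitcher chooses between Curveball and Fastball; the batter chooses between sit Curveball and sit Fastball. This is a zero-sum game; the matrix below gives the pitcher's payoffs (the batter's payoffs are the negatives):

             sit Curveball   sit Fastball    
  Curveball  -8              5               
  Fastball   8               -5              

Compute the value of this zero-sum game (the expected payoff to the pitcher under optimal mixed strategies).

In a mixed equilibrium the pitcher is indifferent between Curveball and Fastball; this condition fixes q.
  the pitcher's expected payoff from Curveball: q·(-8) + (1−q)·5 = -13q + 5
  the pitcher's expected payoff from Fastball: q·8 + (1−q)·(-5) = 13q - 5
  -13q + 5 = 13q - 5  ⇒  -26q = -10  ⇒  q = 5/13.
The value is the pitcher's expected payoff against this mix (using Curveball): (5/13)·(-8) + (8/13)·5 = 0.

v = 0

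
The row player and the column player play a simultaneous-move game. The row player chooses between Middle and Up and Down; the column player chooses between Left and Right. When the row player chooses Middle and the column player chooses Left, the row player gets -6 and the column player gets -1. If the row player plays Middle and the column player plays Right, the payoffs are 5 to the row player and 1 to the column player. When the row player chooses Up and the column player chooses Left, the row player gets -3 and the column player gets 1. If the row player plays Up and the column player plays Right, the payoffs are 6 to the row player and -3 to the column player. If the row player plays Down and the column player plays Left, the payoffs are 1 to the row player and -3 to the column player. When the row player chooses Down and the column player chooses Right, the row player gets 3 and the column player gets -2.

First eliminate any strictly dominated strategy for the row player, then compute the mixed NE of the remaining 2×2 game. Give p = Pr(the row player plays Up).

p = 1/5

The row player's strategy Middle is strictly dominated by Up: -3 > -6 and 6 > 5. Eliminate Middle.
Set the column player's expected payoff from Left equal to that from Right:
  the column player's payoff from Left: p·1 + (1−p)·(-3) = 4p - 3
  the column player's payoff from Right: p·(-3) + (1−p)·(-2) = -p - 2
  4p - 3 = -p - 2  ⇒  5p = 1  ⇒  p = 1/5.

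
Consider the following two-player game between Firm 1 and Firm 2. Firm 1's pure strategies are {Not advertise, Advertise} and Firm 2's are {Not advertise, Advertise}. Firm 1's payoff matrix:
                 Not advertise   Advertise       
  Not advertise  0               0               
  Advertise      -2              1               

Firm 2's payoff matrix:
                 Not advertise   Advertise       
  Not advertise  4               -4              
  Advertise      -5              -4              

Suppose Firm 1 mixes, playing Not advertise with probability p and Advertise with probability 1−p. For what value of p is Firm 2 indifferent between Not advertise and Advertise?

In a mixed equilibrium Firm 2 is indifferent between Not advertise and Advertise; this condition fixes p.
  Firm 2's payoff from Not advertise: p·4 + (1−p)·(-5) = 9p - 5
  Firm 2's payoff from Advertise: p·(-4) + (1−p)·(-4) = -4
  9p - 5 = -4  ⇒  9p = 1  ⇒  p = 1/9.

p = 1/9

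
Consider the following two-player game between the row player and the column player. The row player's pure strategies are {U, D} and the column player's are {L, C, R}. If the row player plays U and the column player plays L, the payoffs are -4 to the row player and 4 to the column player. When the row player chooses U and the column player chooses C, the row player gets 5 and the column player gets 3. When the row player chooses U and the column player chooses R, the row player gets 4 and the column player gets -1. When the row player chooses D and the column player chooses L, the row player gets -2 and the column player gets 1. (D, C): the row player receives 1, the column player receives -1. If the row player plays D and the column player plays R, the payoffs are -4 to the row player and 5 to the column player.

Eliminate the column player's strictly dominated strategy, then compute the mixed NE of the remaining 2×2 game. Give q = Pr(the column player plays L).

q = 4/5

The column player's strategy C is strictly dominated by L: 4 > 3 and 1 > -1. Eliminate C.
The row player's indifference between U and D determines the column player's mixing probability q:
  the row player's payoff from U: q·(-4) + (1−q)·4 = -8q + 4
  the row player's payoff from D: q·(-2) + (1−q)·(-4) = 2q - 4
  -8q + 4 = 2q - 4  ⇒  -10q = -8  ⇒  q = 4/5.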